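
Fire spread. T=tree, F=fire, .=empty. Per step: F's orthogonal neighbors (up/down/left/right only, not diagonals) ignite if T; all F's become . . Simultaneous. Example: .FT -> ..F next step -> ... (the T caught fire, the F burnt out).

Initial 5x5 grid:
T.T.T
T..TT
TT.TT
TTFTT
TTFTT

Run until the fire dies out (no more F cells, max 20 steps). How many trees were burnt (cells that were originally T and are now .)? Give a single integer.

Step 1: +4 fires, +2 burnt (F count now 4)
Step 2: +6 fires, +4 burnt (F count now 6)
Step 3: +3 fires, +6 burnt (F count now 3)
Step 4: +2 fires, +3 burnt (F count now 2)
Step 5: +2 fires, +2 burnt (F count now 2)
Step 6: +0 fires, +2 burnt (F count now 0)
Fire out after step 6
Initially T: 18, now '.': 24
Total burnt (originally-T cells now '.'): 17

Answer: 17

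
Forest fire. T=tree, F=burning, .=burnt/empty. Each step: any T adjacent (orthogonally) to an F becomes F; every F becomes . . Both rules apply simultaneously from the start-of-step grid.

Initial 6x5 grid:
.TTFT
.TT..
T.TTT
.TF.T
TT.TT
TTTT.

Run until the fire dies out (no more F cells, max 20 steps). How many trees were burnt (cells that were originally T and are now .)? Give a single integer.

Answer: 18

Derivation:
Step 1: +4 fires, +2 burnt (F count now 4)
Step 2: +4 fires, +4 burnt (F count now 4)
Step 3: +4 fires, +4 burnt (F count now 4)
Step 4: +3 fires, +4 burnt (F count now 3)
Step 5: +2 fires, +3 burnt (F count now 2)
Step 6: +1 fires, +2 burnt (F count now 1)
Step 7: +0 fires, +1 burnt (F count now 0)
Fire out after step 7
Initially T: 19, now '.': 29
Total burnt (originally-T cells now '.'): 18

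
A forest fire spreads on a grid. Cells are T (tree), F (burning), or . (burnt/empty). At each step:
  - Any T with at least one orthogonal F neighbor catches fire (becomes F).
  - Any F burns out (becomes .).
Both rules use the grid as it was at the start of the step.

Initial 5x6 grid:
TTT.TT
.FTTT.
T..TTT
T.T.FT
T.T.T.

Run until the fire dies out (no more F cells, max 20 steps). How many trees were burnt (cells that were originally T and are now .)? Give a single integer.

Step 1: +5 fires, +2 burnt (F count now 5)
Step 2: +6 fires, +5 burnt (F count now 6)
Step 3: +1 fires, +6 burnt (F count now 1)
Step 4: +1 fires, +1 burnt (F count now 1)
Step 5: +0 fires, +1 burnt (F count now 0)
Fire out after step 5
Initially T: 18, now '.': 25
Total burnt (originally-T cells now '.'): 13

Answer: 13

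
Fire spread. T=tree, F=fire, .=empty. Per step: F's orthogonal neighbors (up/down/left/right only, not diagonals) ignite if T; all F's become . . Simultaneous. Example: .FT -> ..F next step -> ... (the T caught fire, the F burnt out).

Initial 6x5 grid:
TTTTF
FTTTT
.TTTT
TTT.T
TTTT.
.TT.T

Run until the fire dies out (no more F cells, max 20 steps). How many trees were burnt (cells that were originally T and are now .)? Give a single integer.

Answer: 22

Derivation:
Step 1: +4 fires, +2 burnt (F count now 4)
Step 2: +6 fires, +4 burnt (F count now 6)
Step 3: +4 fires, +6 burnt (F count now 4)
Step 4: +3 fires, +4 burnt (F count now 3)
Step 5: +3 fires, +3 burnt (F count now 3)
Step 6: +2 fires, +3 burnt (F count now 2)
Step 7: +0 fires, +2 burnt (F count now 0)
Fire out after step 7
Initially T: 23, now '.': 29
Total burnt (originally-T cells now '.'): 22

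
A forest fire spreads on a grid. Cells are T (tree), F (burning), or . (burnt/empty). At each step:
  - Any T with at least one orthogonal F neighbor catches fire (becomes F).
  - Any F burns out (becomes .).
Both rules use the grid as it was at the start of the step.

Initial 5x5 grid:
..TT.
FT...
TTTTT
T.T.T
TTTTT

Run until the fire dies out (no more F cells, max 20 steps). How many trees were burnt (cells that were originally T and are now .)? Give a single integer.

Step 1: +2 fires, +1 burnt (F count now 2)
Step 2: +2 fires, +2 burnt (F count now 2)
Step 3: +2 fires, +2 burnt (F count now 2)
Step 4: +3 fires, +2 burnt (F count now 3)
Step 5: +2 fires, +3 burnt (F count now 2)
Step 6: +2 fires, +2 burnt (F count now 2)
Step 7: +1 fires, +2 burnt (F count now 1)
Step 8: +0 fires, +1 burnt (F count now 0)
Fire out after step 8
Initially T: 16, now '.': 23
Total burnt (originally-T cells now '.'): 14

Answer: 14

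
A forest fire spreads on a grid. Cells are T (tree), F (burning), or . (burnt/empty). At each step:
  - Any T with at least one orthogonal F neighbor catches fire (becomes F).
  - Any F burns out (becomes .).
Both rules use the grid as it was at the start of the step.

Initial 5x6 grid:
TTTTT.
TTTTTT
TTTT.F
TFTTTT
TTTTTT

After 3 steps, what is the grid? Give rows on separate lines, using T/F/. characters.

Step 1: 6 trees catch fire, 2 burn out
  TTTTT.
  TTTTTF
  TFTT..
  F.FTTF
  TFTTTT
Step 2: 9 trees catch fire, 6 burn out
  TTTTT.
  TFTTF.
  F.FT..
  ...FF.
  F.FTTF
Step 3: 8 trees catch fire, 9 burn out
  TFTTF.
  F.FF..
  ...F..
  ......
  ...FF.

TFTTF.
F.FF..
...F..
......
...FF.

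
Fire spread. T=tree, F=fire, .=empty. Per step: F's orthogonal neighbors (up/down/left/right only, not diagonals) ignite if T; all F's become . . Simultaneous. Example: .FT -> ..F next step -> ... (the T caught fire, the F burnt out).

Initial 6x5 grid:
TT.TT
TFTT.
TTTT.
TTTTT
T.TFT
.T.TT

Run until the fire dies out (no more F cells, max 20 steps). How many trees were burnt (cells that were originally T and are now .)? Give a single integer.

Answer: 21

Derivation:
Step 1: +8 fires, +2 burnt (F count now 8)
Step 2: +9 fires, +8 burnt (F count now 9)
Step 3: +2 fires, +9 burnt (F count now 2)
Step 4: +2 fires, +2 burnt (F count now 2)
Step 5: +0 fires, +2 burnt (F count now 0)
Fire out after step 5
Initially T: 22, now '.': 29
Total burnt (originally-T cells now '.'): 21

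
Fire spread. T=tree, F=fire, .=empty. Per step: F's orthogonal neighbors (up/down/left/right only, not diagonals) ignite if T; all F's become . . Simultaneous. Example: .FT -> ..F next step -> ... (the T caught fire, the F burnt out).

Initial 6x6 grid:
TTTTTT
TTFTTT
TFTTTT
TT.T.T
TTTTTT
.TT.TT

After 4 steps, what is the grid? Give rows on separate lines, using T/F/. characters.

Step 1: 6 trees catch fire, 2 burn out
  TTFTTT
  TF.FTT
  F.FTTT
  TF.T.T
  TTTTTT
  .TT.TT
Step 2: 7 trees catch fire, 6 burn out
  TF.FTT
  F...FT
  ...FTT
  F..T.T
  TFTTTT
  .TT.TT
Step 3: 8 trees catch fire, 7 burn out
  F...FT
  .....F
  ....FT
  ...F.T
  F.FTTT
  .FT.TT
Step 4: 4 trees catch fire, 8 burn out
  .....F
  ......
  .....F
  .....T
  ...FTT
  ..F.TT

.....F
......
.....F
.....T
...FTT
..F.TT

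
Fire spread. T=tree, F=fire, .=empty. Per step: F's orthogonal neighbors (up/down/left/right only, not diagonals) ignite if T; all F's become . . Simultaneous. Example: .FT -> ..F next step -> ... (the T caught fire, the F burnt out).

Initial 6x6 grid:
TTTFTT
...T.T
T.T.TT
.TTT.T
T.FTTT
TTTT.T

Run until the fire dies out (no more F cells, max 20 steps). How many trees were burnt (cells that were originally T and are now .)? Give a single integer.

Answer: 23

Derivation:
Step 1: +6 fires, +2 burnt (F count now 6)
Step 2: +8 fires, +6 burnt (F count now 8)
Step 3: +4 fires, +8 burnt (F count now 4)
Step 4: +4 fires, +4 burnt (F count now 4)
Step 5: +1 fires, +4 burnt (F count now 1)
Step 6: +0 fires, +1 burnt (F count now 0)
Fire out after step 6
Initially T: 24, now '.': 35
Total burnt (originally-T cells now '.'): 23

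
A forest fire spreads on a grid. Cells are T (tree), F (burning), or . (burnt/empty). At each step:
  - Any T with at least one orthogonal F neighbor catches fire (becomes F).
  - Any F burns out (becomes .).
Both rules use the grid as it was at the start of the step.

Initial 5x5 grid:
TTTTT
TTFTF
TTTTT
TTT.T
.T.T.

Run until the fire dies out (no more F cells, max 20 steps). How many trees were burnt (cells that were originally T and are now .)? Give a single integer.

Answer: 18

Derivation:
Step 1: +6 fires, +2 burnt (F count now 6)
Step 2: +7 fires, +6 burnt (F count now 7)
Step 3: +3 fires, +7 burnt (F count now 3)
Step 4: +2 fires, +3 burnt (F count now 2)
Step 5: +0 fires, +2 burnt (F count now 0)
Fire out after step 5
Initially T: 19, now '.': 24
Total burnt (originally-T cells now '.'): 18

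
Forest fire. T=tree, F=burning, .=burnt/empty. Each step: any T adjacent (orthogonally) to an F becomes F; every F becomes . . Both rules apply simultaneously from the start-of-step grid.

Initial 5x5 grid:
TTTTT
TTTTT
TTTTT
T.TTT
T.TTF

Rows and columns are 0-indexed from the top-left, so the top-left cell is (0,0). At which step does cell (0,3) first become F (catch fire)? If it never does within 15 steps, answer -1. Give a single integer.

Step 1: cell (0,3)='T' (+2 fires, +1 burnt)
Step 2: cell (0,3)='T' (+3 fires, +2 burnt)
Step 3: cell (0,3)='T' (+3 fires, +3 burnt)
Step 4: cell (0,3)='T' (+3 fires, +3 burnt)
Step 5: cell (0,3)='F' (+3 fires, +3 burnt)
  -> target ignites at step 5
Step 6: cell (0,3)='.' (+3 fires, +3 burnt)
Step 7: cell (0,3)='.' (+3 fires, +3 burnt)
Step 8: cell (0,3)='.' (+2 fires, +3 burnt)
Step 9: cell (0,3)='.' (+0 fires, +2 burnt)
  fire out at step 9

5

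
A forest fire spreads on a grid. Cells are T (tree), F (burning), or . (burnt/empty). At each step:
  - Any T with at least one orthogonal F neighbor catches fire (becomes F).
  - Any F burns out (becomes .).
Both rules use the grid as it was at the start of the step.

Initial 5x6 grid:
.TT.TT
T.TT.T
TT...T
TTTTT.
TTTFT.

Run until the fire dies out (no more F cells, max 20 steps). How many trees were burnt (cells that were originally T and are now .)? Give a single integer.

Step 1: +3 fires, +1 burnt (F count now 3)
Step 2: +3 fires, +3 burnt (F count now 3)
Step 3: +2 fires, +3 burnt (F count now 2)
Step 4: +2 fires, +2 burnt (F count now 2)
Step 5: +1 fires, +2 burnt (F count now 1)
Step 6: +1 fires, +1 burnt (F count now 1)
Step 7: +0 fires, +1 burnt (F count now 0)
Fire out after step 7
Initially T: 20, now '.': 22
Total burnt (originally-T cells now '.'): 12

Answer: 12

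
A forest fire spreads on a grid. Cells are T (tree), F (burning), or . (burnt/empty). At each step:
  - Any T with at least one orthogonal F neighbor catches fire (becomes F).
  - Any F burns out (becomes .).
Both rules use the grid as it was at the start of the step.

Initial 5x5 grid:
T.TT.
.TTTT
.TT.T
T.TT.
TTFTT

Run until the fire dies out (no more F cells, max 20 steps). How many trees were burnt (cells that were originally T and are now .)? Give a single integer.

Answer: 16

Derivation:
Step 1: +3 fires, +1 burnt (F count now 3)
Step 2: +4 fires, +3 burnt (F count now 4)
Step 3: +3 fires, +4 burnt (F count now 3)
Step 4: +3 fires, +3 burnt (F count now 3)
Step 5: +2 fires, +3 burnt (F count now 2)
Step 6: +1 fires, +2 burnt (F count now 1)
Step 7: +0 fires, +1 burnt (F count now 0)
Fire out after step 7
Initially T: 17, now '.': 24
Total burnt (originally-T cells now '.'): 16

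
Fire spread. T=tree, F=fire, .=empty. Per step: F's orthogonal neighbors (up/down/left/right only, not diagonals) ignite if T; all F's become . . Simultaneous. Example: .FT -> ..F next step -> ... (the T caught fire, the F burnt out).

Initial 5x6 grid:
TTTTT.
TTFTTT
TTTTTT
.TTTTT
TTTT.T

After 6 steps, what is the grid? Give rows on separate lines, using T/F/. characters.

Step 1: 4 trees catch fire, 1 burn out
  TTFTT.
  TF.FTT
  TTFTTT
  .TTTTT
  TTTT.T
Step 2: 7 trees catch fire, 4 burn out
  TF.FT.
  F...FT
  TF.FTT
  .TFTTT
  TTTT.T
Step 3: 8 trees catch fire, 7 burn out
  F...F.
  .....F
  F...FT
  .F.FTT
  TTFT.T
Step 4: 4 trees catch fire, 8 burn out
  ......
  ......
  .....F
  ....FT
  TF.F.T
Step 5: 2 trees catch fire, 4 burn out
  ......
  ......
  ......
  .....F
  F....T
Step 6: 1 trees catch fire, 2 burn out
  ......
  ......
  ......
  ......
  .....F

......
......
......
......
.....F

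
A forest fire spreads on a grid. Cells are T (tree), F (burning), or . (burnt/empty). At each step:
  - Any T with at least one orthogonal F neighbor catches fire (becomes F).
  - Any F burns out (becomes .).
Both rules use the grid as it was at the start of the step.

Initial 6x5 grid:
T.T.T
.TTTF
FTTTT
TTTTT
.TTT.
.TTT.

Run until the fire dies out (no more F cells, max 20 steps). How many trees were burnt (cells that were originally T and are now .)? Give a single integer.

Step 1: +5 fires, +2 burnt (F count now 5)
Step 2: +6 fires, +5 burnt (F count now 6)
Step 3: +4 fires, +6 burnt (F count now 4)
Step 4: +3 fires, +4 burnt (F count now 3)
Step 5: +2 fires, +3 burnt (F count now 2)
Step 6: +0 fires, +2 burnt (F count now 0)
Fire out after step 6
Initially T: 21, now '.': 29
Total burnt (originally-T cells now '.'): 20

Answer: 20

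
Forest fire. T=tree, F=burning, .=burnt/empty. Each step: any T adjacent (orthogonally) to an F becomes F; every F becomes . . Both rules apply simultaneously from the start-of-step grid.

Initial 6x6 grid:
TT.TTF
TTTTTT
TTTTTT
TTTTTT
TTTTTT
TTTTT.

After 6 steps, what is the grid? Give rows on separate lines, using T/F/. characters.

Step 1: 2 trees catch fire, 1 burn out
  TT.TF.
  TTTTTF
  TTTTTT
  TTTTTT
  TTTTTT
  TTTTT.
Step 2: 3 trees catch fire, 2 burn out
  TT.F..
  TTTTF.
  TTTTTF
  TTTTTT
  TTTTTT
  TTTTT.
Step 3: 3 trees catch fire, 3 burn out
  TT....
  TTTF..
  TTTTF.
  TTTTTF
  TTTTTT
  TTTTT.
Step 4: 4 trees catch fire, 3 burn out
  TT....
  TTF...
  TTTF..
  TTTTF.
  TTTTTF
  TTTTT.
Step 5: 4 trees catch fire, 4 burn out
  TT....
  TF....
  TTF...
  TTTF..
  TTTTF.
  TTTTT.
Step 6: 6 trees catch fire, 4 burn out
  TF....
  F.....
  TF....
  TTF...
  TTTF..
  TTTTF.

TF....
F.....
TF....
TTF...
TTTF..
TTTTF.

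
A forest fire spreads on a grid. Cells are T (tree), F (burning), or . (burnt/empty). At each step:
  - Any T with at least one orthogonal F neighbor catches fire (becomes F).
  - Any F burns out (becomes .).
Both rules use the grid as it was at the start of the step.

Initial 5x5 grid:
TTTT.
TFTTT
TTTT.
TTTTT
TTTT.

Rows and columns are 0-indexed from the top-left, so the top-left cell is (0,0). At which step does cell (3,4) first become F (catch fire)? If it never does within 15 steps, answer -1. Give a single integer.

Step 1: cell (3,4)='T' (+4 fires, +1 burnt)
Step 2: cell (3,4)='T' (+6 fires, +4 burnt)
Step 3: cell (3,4)='T' (+6 fires, +6 burnt)
Step 4: cell (3,4)='T' (+3 fires, +6 burnt)
Step 5: cell (3,4)='F' (+2 fires, +3 burnt)
  -> target ignites at step 5
Step 6: cell (3,4)='.' (+0 fires, +2 burnt)
  fire out at step 6

5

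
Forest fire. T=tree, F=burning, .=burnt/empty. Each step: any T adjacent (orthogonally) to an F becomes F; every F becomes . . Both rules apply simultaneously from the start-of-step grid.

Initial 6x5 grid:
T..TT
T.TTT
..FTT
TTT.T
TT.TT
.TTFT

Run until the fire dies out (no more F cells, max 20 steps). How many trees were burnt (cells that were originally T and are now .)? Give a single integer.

Step 1: +6 fires, +2 burnt (F count now 6)
Step 2: +5 fires, +6 burnt (F count now 5)
Step 3: +5 fires, +5 burnt (F count now 5)
Step 4: +2 fires, +5 burnt (F count now 2)
Step 5: +0 fires, +2 burnt (F count now 0)
Fire out after step 5
Initially T: 20, now '.': 28
Total burnt (originally-T cells now '.'): 18

Answer: 18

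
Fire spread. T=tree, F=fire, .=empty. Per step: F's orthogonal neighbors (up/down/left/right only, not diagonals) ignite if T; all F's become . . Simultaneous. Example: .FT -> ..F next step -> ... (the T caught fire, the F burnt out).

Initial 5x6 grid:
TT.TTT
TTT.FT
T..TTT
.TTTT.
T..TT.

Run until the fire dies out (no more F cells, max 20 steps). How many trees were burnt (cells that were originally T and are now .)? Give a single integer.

Answer: 13

Derivation:
Step 1: +3 fires, +1 burnt (F count now 3)
Step 2: +5 fires, +3 burnt (F count now 5)
Step 3: +2 fires, +5 burnt (F count now 2)
Step 4: +2 fires, +2 burnt (F count now 2)
Step 5: +1 fires, +2 burnt (F count now 1)
Step 6: +0 fires, +1 burnt (F count now 0)
Fire out after step 6
Initially T: 20, now '.': 23
Total burnt (originally-T cells now '.'): 13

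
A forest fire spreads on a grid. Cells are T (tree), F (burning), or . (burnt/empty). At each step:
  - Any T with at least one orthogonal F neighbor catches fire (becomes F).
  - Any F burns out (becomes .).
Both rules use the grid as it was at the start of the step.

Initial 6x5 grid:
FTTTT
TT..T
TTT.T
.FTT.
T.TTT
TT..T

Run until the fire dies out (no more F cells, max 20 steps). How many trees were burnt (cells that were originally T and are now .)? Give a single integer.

Answer: 17

Derivation:
Step 1: +4 fires, +2 burnt (F count now 4)
Step 2: +6 fires, +4 burnt (F count now 6)
Step 3: +2 fires, +6 burnt (F count now 2)
Step 4: +2 fires, +2 burnt (F count now 2)
Step 5: +2 fires, +2 burnt (F count now 2)
Step 6: +1 fires, +2 burnt (F count now 1)
Step 7: +0 fires, +1 burnt (F count now 0)
Fire out after step 7
Initially T: 20, now '.': 27
Total burnt (originally-T cells now '.'): 17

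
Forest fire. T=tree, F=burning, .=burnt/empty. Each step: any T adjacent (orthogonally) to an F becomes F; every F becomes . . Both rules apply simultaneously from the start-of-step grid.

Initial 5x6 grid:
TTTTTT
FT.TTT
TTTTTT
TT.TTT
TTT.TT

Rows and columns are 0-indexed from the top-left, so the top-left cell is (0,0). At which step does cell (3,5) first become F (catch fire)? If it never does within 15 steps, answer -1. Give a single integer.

Step 1: cell (3,5)='T' (+3 fires, +1 burnt)
Step 2: cell (3,5)='T' (+3 fires, +3 burnt)
Step 3: cell (3,5)='T' (+4 fires, +3 burnt)
Step 4: cell (3,5)='T' (+3 fires, +4 burnt)
Step 5: cell (3,5)='T' (+5 fires, +3 burnt)
Step 6: cell (3,5)='T' (+4 fires, +5 burnt)
Step 7: cell (3,5)='F' (+3 fires, +4 burnt)
  -> target ignites at step 7
Step 8: cell (3,5)='.' (+1 fires, +3 burnt)
Step 9: cell (3,5)='.' (+0 fires, +1 burnt)
  fire out at step 9

7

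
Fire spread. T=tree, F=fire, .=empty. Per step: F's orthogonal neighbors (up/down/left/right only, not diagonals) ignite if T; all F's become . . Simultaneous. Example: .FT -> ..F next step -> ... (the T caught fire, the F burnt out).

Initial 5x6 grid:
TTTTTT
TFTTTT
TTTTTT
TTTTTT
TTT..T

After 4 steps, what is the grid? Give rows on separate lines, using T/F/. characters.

Step 1: 4 trees catch fire, 1 burn out
  TFTTTT
  F.FTTT
  TFTTTT
  TTTTTT
  TTT..T
Step 2: 6 trees catch fire, 4 burn out
  F.FTTT
  ...FTT
  F.FTTT
  TFTTTT
  TTT..T
Step 3: 6 trees catch fire, 6 burn out
  ...FTT
  ....FT
  ...FTT
  F.FTTT
  TFT..T
Step 4: 6 trees catch fire, 6 burn out
  ....FT
  .....F
  ....FT
  ...FTT
  F.F..T

....FT
.....F
....FT
...FTT
F.F..T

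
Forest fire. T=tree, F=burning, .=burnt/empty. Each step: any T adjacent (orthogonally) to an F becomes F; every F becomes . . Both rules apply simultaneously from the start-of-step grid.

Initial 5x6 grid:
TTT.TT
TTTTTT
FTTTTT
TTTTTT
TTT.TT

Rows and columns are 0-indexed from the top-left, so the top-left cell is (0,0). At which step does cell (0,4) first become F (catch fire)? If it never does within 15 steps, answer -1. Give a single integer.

Step 1: cell (0,4)='T' (+3 fires, +1 burnt)
Step 2: cell (0,4)='T' (+5 fires, +3 burnt)
Step 3: cell (0,4)='T' (+5 fires, +5 burnt)
Step 4: cell (0,4)='T' (+5 fires, +5 burnt)
Step 5: cell (0,4)='T' (+3 fires, +5 burnt)
Step 6: cell (0,4)='F' (+4 fires, +3 burnt)
  -> target ignites at step 6
Step 7: cell (0,4)='.' (+2 fires, +4 burnt)
Step 8: cell (0,4)='.' (+0 fires, +2 burnt)
  fire out at step 8

6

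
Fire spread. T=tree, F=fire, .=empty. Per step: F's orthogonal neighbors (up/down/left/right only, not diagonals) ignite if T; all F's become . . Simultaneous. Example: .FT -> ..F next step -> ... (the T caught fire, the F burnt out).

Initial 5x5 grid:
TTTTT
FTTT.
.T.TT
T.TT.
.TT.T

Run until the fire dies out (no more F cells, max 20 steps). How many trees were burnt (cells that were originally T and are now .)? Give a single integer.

Answer: 15

Derivation:
Step 1: +2 fires, +1 burnt (F count now 2)
Step 2: +3 fires, +2 burnt (F count now 3)
Step 3: +2 fires, +3 burnt (F count now 2)
Step 4: +2 fires, +2 burnt (F count now 2)
Step 5: +3 fires, +2 burnt (F count now 3)
Step 6: +1 fires, +3 burnt (F count now 1)
Step 7: +1 fires, +1 burnt (F count now 1)
Step 8: +1 fires, +1 burnt (F count now 1)
Step 9: +0 fires, +1 burnt (F count now 0)
Fire out after step 9
Initially T: 17, now '.': 23
Total burnt (originally-T cells now '.'): 15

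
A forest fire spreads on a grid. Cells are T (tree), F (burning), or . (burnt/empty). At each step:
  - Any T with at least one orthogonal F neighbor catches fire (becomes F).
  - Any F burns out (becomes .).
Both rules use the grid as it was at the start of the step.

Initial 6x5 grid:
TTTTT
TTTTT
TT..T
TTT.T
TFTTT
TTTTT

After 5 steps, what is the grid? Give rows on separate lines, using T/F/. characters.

Step 1: 4 trees catch fire, 1 burn out
  TTTTT
  TTTTT
  TT..T
  TFT.T
  F.FTT
  TFTTT
Step 2: 6 trees catch fire, 4 burn out
  TTTTT
  TTTTT
  TF..T
  F.F.T
  ...FT
  F.FTT
Step 3: 4 trees catch fire, 6 burn out
  TTTTT
  TFTTT
  F...T
  ....T
  ....F
  ...FT
Step 4: 5 trees catch fire, 4 burn out
  TFTTT
  F.FTT
  ....T
  ....F
  .....
  ....F
Step 5: 4 trees catch fire, 5 burn out
  F.FTT
  ...FT
  ....F
  .....
  .....
  .....

F.FTT
...FT
....F
.....
.....
.....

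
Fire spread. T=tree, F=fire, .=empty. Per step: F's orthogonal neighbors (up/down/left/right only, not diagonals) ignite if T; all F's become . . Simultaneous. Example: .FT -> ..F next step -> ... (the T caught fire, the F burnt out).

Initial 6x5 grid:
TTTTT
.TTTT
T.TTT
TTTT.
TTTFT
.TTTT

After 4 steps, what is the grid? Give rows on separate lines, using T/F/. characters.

Step 1: 4 trees catch fire, 1 burn out
  TTTTT
  .TTTT
  T.TTT
  TTTF.
  TTF.F
  .TTFT
Step 2: 5 trees catch fire, 4 burn out
  TTTTT
  .TTTT
  T.TFT
  TTF..
  TF...
  .TF.F
Step 3: 6 trees catch fire, 5 burn out
  TTTTT
  .TTFT
  T.F.F
  TF...
  F....
  .F...
Step 4: 4 trees catch fire, 6 burn out
  TTTFT
  .TF.F
  T....
  F....
  .....
  .....

TTTFT
.TF.F
T....
F....
.....
.....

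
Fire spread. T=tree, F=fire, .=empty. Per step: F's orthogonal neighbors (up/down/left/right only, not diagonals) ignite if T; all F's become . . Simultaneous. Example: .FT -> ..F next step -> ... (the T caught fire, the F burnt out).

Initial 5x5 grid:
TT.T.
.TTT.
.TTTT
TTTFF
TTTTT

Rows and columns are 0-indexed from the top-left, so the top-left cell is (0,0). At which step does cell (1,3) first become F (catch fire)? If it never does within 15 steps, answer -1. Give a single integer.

Step 1: cell (1,3)='T' (+5 fires, +2 burnt)
Step 2: cell (1,3)='F' (+4 fires, +5 burnt)
  -> target ignites at step 2
Step 3: cell (1,3)='.' (+5 fires, +4 burnt)
Step 4: cell (1,3)='.' (+2 fires, +5 burnt)
Step 5: cell (1,3)='.' (+1 fires, +2 burnt)
Step 6: cell (1,3)='.' (+1 fires, +1 burnt)
Step 7: cell (1,3)='.' (+0 fires, +1 burnt)
  fire out at step 7

2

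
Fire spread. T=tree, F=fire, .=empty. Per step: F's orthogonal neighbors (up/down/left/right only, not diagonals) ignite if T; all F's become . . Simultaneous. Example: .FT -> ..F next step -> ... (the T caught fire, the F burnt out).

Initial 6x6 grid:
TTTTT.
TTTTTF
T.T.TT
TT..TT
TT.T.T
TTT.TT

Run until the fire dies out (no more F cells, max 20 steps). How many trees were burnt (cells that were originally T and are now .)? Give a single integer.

Answer: 26

Derivation:
Step 1: +2 fires, +1 burnt (F count now 2)
Step 2: +4 fires, +2 burnt (F count now 4)
Step 3: +4 fires, +4 burnt (F count now 4)
Step 4: +4 fires, +4 burnt (F count now 4)
Step 5: +3 fires, +4 burnt (F count now 3)
Step 6: +2 fires, +3 burnt (F count now 2)
Step 7: +1 fires, +2 burnt (F count now 1)
Step 8: +2 fires, +1 burnt (F count now 2)
Step 9: +2 fires, +2 burnt (F count now 2)
Step 10: +1 fires, +2 burnt (F count now 1)
Step 11: +1 fires, +1 burnt (F count now 1)
Step 12: +0 fires, +1 burnt (F count now 0)
Fire out after step 12
Initially T: 27, now '.': 35
Total burnt (originally-T cells now '.'): 26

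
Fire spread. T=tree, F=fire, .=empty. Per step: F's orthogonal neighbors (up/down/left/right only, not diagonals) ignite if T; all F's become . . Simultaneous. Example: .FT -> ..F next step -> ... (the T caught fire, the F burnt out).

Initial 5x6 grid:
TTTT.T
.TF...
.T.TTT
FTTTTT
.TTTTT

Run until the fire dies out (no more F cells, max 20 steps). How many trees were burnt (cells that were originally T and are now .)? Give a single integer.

Answer: 19

Derivation:
Step 1: +3 fires, +2 burnt (F count now 3)
Step 2: +5 fires, +3 burnt (F count now 5)
Step 3: +3 fires, +5 burnt (F count now 3)
Step 4: +3 fires, +3 burnt (F count now 3)
Step 5: +3 fires, +3 burnt (F count now 3)
Step 6: +2 fires, +3 burnt (F count now 2)
Step 7: +0 fires, +2 burnt (F count now 0)
Fire out after step 7
Initially T: 20, now '.': 29
Total burnt (originally-T cells now '.'): 19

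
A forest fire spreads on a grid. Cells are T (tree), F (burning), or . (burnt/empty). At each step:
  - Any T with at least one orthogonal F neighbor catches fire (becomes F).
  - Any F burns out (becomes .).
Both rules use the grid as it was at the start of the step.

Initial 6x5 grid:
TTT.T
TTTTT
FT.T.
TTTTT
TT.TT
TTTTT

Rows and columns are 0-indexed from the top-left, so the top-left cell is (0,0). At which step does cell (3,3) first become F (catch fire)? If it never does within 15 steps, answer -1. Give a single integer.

Step 1: cell (3,3)='T' (+3 fires, +1 burnt)
Step 2: cell (3,3)='T' (+4 fires, +3 burnt)
Step 3: cell (3,3)='T' (+5 fires, +4 burnt)
Step 4: cell (3,3)='F' (+4 fires, +5 burnt)
  -> target ignites at step 4
Step 5: cell (3,3)='.' (+5 fires, +4 burnt)
Step 6: cell (3,3)='.' (+3 fires, +5 burnt)
Step 7: cell (3,3)='.' (+1 fires, +3 burnt)
Step 8: cell (3,3)='.' (+0 fires, +1 burnt)
  fire out at step 8

4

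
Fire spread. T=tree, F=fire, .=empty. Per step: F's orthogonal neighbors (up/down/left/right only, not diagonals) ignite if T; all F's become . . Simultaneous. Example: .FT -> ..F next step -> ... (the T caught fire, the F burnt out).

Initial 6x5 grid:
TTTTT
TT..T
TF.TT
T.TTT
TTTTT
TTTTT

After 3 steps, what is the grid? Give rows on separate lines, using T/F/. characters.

Step 1: 2 trees catch fire, 1 burn out
  TTTTT
  TF..T
  F..TT
  T.TTT
  TTTTT
  TTTTT
Step 2: 3 trees catch fire, 2 burn out
  TFTTT
  F...T
  ...TT
  F.TTT
  TTTTT
  TTTTT
Step 3: 3 trees catch fire, 3 burn out
  F.FTT
  ....T
  ...TT
  ..TTT
  FTTTT
  TTTTT

F.FTT
....T
...TT
..TTT
FTTTT
TTTTT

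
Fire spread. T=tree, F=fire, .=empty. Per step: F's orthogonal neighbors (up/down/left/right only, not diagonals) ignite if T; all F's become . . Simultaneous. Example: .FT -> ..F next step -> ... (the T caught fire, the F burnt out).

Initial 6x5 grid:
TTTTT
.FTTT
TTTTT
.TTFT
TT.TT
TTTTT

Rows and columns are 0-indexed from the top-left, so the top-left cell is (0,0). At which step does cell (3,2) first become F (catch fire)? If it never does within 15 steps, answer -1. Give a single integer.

Step 1: cell (3,2)='F' (+7 fires, +2 burnt)
  -> target ignites at step 1
Step 2: cell (3,2)='.' (+9 fires, +7 burnt)
Step 3: cell (3,2)='.' (+5 fires, +9 burnt)
Step 4: cell (3,2)='.' (+3 fires, +5 burnt)
Step 5: cell (3,2)='.' (+1 fires, +3 burnt)
Step 6: cell (3,2)='.' (+0 fires, +1 burnt)
  fire out at step 6

1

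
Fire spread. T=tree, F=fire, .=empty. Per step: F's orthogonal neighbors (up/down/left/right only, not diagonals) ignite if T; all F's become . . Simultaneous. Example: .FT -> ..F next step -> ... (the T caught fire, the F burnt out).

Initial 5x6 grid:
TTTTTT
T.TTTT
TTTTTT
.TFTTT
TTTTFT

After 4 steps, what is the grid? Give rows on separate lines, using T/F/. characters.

Step 1: 7 trees catch fire, 2 burn out
  TTTTTT
  T.TTTT
  TTFTTT
  .F.FFT
  TTFF.F
Step 2: 6 trees catch fire, 7 burn out
  TTTTTT
  T.FTTT
  TF.FFT
  .....F
  TF....
Step 3: 6 trees catch fire, 6 burn out
  TTFTTT
  T..FFT
  F....F
  ......
  F.....
Step 4: 5 trees catch fire, 6 burn out
  TF.FFT
  F....F
  ......
  ......
  ......

TF.FFT
F....F
......
......
......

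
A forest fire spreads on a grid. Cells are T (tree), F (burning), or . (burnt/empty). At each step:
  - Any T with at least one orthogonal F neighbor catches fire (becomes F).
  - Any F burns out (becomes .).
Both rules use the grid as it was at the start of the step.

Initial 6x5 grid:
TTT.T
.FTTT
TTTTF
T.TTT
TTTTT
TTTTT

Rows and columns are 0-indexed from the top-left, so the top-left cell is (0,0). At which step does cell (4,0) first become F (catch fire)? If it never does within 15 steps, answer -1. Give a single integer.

Step 1: cell (4,0)='T' (+6 fires, +2 burnt)
Step 2: cell (4,0)='T' (+8 fires, +6 burnt)
Step 3: cell (4,0)='T' (+4 fires, +8 burnt)
Step 4: cell (4,0)='F' (+3 fires, +4 burnt)
  -> target ignites at step 4
Step 5: cell (4,0)='.' (+3 fires, +3 burnt)
Step 6: cell (4,0)='.' (+1 fires, +3 burnt)
Step 7: cell (4,0)='.' (+0 fires, +1 burnt)
  fire out at step 7

4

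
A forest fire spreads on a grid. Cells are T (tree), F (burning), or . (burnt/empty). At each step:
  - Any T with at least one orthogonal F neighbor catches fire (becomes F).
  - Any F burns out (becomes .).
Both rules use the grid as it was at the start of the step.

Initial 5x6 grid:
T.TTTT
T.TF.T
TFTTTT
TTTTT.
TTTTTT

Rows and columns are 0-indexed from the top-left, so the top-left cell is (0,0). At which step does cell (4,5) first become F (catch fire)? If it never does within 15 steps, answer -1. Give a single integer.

Step 1: cell (4,5)='T' (+6 fires, +2 burnt)
Step 2: cell (4,5)='T' (+8 fires, +6 burnt)
Step 3: cell (4,5)='T' (+7 fires, +8 burnt)
Step 4: cell (4,5)='T' (+2 fires, +7 burnt)
Step 5: cell (4,5)='F' (+1 fires, +2 burnt)
  -> target ignites at step 5
Step 6: cell (4,5)='.' (+0 fires, +1 burnt)
  fire out at step 6

5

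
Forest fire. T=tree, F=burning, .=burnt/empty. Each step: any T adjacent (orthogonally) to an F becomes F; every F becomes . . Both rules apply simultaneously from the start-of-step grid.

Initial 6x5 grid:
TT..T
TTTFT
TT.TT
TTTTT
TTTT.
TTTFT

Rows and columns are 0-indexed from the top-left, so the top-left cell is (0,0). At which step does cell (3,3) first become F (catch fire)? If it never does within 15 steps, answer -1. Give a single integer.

Step 1: cell (3,3)='T' (+6 fires, +2 burnt)
Step 2: cell (3,3)='F' (+6 fires, +6 burnt)
  -> target ignites at step 2
Step 3: cell (3,3)='.' (+7 fires, +6 burnt)
Step 4: cell (3,3)='.' (+4 fires, +7 burnt)
Step 5: cell (3,3)='.' (+1 fires, +4 burnt)
Step 6: cell (3,3)='.' (+0 fires, +1 burnt)
  fire out at step 6

2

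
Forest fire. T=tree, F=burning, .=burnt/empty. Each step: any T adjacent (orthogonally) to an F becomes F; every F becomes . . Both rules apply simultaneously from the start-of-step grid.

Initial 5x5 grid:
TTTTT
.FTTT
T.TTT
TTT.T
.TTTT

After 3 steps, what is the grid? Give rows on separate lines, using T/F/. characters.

Step 1: 2 trees catch fire, 1 burn out
  TFTTT
  ..FTT
  T.TTT
  TTT.T
  .TTTT
Step 2: 4 trees catch fire, 2 burn out
  F.FTT
  ...FT
  T.FTT
  TTT.T
  .TTTT
Step 3: 4 trees catch fire, 4 burn out
  ...FT
  ....F
  T..FT
  TTF.T
  .TTTT

...FT
....F
T..FT
TTF.T
.TTTT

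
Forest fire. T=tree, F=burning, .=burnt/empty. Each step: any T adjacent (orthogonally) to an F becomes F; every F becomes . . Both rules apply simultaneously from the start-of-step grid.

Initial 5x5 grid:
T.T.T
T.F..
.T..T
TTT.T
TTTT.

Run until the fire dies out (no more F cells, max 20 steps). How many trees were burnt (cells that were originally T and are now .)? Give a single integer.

Step 1: +1 fires, +1 burnt (F count now 1)
Step 2: +0 fires, +1 burnt (F count now 0)
Fire out after step 2
Initially T: 14, now '.': 12
Total burnt (originally-T cells now '.'): 1

Answer: 1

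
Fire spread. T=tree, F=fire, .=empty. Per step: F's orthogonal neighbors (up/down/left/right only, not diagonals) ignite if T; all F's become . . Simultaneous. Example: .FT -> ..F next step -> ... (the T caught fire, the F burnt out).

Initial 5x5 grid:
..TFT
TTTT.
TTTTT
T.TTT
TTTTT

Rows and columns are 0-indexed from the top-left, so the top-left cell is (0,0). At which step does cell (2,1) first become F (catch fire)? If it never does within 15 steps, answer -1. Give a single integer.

Step 1: cell (2,1)='T' (+3 fires, +1 burnt)
Step 2: cell (2,1)='T' (+2 fires, +3 burnt)
Step 3: cell (2,1)='T' (+4 fires, +2 burnt)
Step 4: cell (2,1)='F' (+5 fires, +4 burnt)
  -> target ignites at step 4
Step 5: cell (2,1)='.' (+3 fires, +5 burnt)
Step 6: cell (2,1)='.' (+2 fires, +3 burnt)
Step 7: cell (2,1)='.' (+1 fires, +2 burnt)
Step 8: cell (2,1)='.' (+0 fires, +1 burnt)
  fire out at step 8

4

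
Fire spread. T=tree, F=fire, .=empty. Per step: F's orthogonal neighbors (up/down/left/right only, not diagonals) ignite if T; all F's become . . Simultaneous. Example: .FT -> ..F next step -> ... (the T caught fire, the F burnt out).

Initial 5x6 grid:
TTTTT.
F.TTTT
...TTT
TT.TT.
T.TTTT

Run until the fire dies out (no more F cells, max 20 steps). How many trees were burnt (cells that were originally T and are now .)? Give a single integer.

Answer: 18

Derivation:
Step 1: +1 fires, +1 burnt (F count now 1)
Step 2: +1 fires, +1 burnt (F count now 1)
Step 3: +1 fires, +1 burnt (F count now 1)
Step 4: +2 fires, +1 burnt (F count now 2)
Step 5: +2 fires, +2 burnt (F count now 2)
Step 6: +2 fires, +2 burnt (F count now 2)
Step 7: +3 fires, +2 burnt (F count now 3)
Step 8: +3 fires, +3 burnt (F count now 3)
Step 9: +2 fires, +3 burnt (F count now 2)
Step 10: +1 fires, +2 burnt (F count now 1)
Step 11: +0 fires, +1 burnt (F count now 0)
Fire out after step 11
Initially T: 21, now '.': 27
Total burnt (originally-T cells now '.'): 18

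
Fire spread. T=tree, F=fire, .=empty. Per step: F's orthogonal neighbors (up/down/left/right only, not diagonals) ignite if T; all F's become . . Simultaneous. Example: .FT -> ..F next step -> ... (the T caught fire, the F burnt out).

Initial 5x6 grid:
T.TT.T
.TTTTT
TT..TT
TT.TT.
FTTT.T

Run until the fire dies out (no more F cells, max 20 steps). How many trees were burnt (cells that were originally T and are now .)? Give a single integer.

Step 1: +2 fires, +1 burnt (F count now 2)
Step 2: +3 fires, +2 burnt (F count now 3)
Step 3: +2 fires, +3 burnt (F count now 2)
Step 4: +2 fires, +2 burnt (F count now 2)
Step 5: +2 fires, +2 burnt (F count now 2)
Step 6: +3 fires, +2 burnt (F count now 3)
Step 7: +3 fires, +3 burnt (F count now 3)
Step 8: +1 fires, +3 burnt (F count now 1)
Step 9: +1 fires, +1 burnt (F count now 1)
Step 10: +0 fires, +1 burnt (F count now 0)
Fire out after step 10
Initially T: 21, now '.': 28
Total burnt (originally-T cells now '.'): 19

Answer: 19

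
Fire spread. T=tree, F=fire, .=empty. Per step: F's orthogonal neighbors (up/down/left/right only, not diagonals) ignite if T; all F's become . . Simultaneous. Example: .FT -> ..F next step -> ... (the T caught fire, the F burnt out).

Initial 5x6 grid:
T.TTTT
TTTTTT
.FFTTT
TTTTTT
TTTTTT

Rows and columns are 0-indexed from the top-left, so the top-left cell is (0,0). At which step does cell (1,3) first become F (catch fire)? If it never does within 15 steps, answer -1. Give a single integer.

Step 1: cell (1,3)='T' (+5 fires, +2 burnt)
Step 2: cell (1,3)='F' (+8 fires, +5 burnt)
  -> target ignites at step 2
Step 3: cell (1,3)='.' (+7 fires, +8 burnt)
Step 4: cell (1,3)='.' (+4 fires, +7 burnt)
Step 5: cell (1,3)='.' (+2 fires, +4 burnt)
Step 6: cell (1,3)='.' (+0 fires, +2 burnt)
  fire out at step 6

2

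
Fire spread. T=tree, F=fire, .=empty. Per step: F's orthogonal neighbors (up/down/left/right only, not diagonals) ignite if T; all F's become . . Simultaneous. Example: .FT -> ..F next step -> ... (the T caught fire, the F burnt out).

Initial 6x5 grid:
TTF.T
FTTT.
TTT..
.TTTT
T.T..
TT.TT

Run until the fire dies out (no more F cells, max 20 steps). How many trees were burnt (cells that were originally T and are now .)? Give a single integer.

Step 1: +5 fires, +2 burnt (F count now 5)
Step 2: +3 fires, +5 burnt (F count now 3)
Step 3: +2 fires, +3 burnt (F count now 2)
Step 4: +2 fires, +2 burnt (F count now 2)
Step 5: +1 fires, +2 burnt (F count now 1)
Step 6: +0 fires, +1 burnt (F count now 0)
Fire out after step 6
Initially T: 19, now '.': 24
Total burnt (originally-T cells now '.'): 13

Answer: 13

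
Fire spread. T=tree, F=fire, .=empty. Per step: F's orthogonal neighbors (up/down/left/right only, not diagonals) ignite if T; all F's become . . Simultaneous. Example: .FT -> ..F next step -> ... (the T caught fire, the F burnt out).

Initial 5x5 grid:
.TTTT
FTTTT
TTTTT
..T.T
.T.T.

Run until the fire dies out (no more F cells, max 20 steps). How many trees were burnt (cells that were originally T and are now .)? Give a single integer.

Answer: 15

Derivation:
Step 1: +2 fires, +1 burnt (F count now 2)
Step 2: +3 fires, +2 burnt (F count now 3)
Step 3: +3 fires, +3 burnt (F count now 3)
Step 4: +4 fires, +3 burnt (F count now 4)
Step 5: +2 fires, +4 burnt (F count now 2)
Step 6: +1 fires, +2 burnt (F count now 1)
Step 7: +0 fires, +1 burnt (F count now 0)
Fire out after step 7
Initially T: 17, now '.': 23
Total burnt (originally-T cells now '.'): 15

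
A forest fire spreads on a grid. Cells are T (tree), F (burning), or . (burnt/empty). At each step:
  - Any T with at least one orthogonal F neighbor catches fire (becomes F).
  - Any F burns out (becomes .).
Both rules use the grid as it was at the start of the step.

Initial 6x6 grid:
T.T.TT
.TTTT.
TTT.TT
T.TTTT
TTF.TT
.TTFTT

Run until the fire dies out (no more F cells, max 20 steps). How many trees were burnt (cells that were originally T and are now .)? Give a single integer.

Step 1: +4 fires, +2 burnt (F count now 4)
Step 2: +6 fires, +4 burnt (F count now 6)
Step 3: +5 fires, +6 burnt (F count now 5)
Step 4: +6 fires, +5 burnt (F count now 6)
Step 5: +2 fires, +6 burnt (F count now 2)
Step 6: +1 fires, +2 burnt (F count now 1)
Step 7: +1 fires, +1 burnt (F count now 1)
Step 8: +0 fires, +1 burnt (F count now 0)
Fire out after step 8
Initially T: 26, now '.': 35
Total burnt (originally-T cells now '.'): 25

Answer: 25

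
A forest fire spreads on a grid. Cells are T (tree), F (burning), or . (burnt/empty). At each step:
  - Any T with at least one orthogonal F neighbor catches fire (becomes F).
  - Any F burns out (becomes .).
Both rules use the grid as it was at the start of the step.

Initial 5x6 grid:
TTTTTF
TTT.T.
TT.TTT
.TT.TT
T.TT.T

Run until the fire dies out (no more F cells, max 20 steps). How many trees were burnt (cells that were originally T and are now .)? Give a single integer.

Step 1: +1 fires, +1 burnt (F count now 1)
Step 2: +2 fires, +1 burnt (F count now 2)
Step 3: +2 fires, +2 burnt (F count now 2)
Step 4: +5 fires, +2 burnt (F count now 5)
Step 5: +3 fires, +5 burnt (F count now 3)
Step 6: +3 fires, +3 burnt (F count now 3)
Step 7: +2 fires, +3 burnt (F count now 2)
Step 8: +1 fires, +2 burnt (F count now 1)
Step 9: +1 fires, +1 burnt (F count now 1)
Step 10: +1 fires, +1 burnt (F count now 1)
Step 11: +0 fires, +1 burnt (F count now 0)
Fire out after step 11
Initially T: 22, now '.': 29
Total burnt (originally-T cells now '.'): 21

Answer: 21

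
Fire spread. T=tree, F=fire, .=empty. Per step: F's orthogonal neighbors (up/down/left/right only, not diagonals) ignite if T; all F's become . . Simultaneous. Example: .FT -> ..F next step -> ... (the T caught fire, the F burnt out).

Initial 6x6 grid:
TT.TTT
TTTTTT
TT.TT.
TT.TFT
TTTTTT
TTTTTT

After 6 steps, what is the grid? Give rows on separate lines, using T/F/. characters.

Step 1: 4 trees catch fire, 1 burn out
  TT.TTT
  TTTTTT
  TT.TF.
  TT.F.F
  TTTTFT
  TTTTTT
Step 2: 5 trees catch fire, 4 burn out
  TT.TTT
  TTTTFT
  TT.F..
  TT....
  TTTF.F
  TTTTFT
Step 3: 6 trees catch fire, 5 burn out
  TT.TFT
  TTTF.F
  TT....
  TT....
  TTF...
  TTTF.F
Step 4: 5 trees catch fire, 6 burn out
  TT.F.F
  TTF...
  TT....
  TT....
  TF....
  TTF...
Step 5: 4 trees catch fire, 5 burn out
  TT....
  TF....
  TT....
  TF....
  F.....
  TF....
Step 6: 5 trees catch fire, 4 burn out
  TF....
  F.....
  TF....
  F.....
  ......
  F.....

TF....
F.....
TF....
F.....
......
F.....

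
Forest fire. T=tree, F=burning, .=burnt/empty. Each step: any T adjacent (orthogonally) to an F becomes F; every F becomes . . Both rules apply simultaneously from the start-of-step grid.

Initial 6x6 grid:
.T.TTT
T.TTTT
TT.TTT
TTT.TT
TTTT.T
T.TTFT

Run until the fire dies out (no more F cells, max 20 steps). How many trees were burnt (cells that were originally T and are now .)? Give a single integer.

Answer: 27

Derivation:
Step 1: +2 fires, +1 burnt (F count now 2)
Step 2: +3 fires, +2 burnt (F count now 3)
Step 3: +2 fires, +3 burnt (F count now 2)
Step 4: +4 fires, +2 burnt (F count now 4)
Step 5: +4 fires, +4 burnt (F count now 4)
Step 6: +6 fires, +4 burnt (F count now 6)
Step 7: +3 fires, +6 burnt (F count now 3)
Step 8: +3 fires, +3 burnt (F count now 3)
Step 9: +0 fires, +3 burnt (F count now 0)
Fire out after step 9
Initially T: 28, now '.': 35
Total burnt (originally-T cells now '.'): 27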